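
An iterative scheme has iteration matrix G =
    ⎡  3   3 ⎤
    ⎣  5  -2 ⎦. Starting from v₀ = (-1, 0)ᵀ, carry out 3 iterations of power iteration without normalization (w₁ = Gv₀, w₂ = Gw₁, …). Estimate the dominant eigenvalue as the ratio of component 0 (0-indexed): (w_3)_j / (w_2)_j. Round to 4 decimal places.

w1 = Gv₀ = (3·(-1) + 3·0; 5·(-1) + (-2)·0) = (-3, -5)
w2 = Gw1 = (3·(-3) + 3·(-5); 5·(-3) + (-2)·(-5)) = (-24, -5)
w3 = Gw2 = (-87, -110)
Ratio at component: -87 / -24 = 3.6250

λ ≈ 3.6250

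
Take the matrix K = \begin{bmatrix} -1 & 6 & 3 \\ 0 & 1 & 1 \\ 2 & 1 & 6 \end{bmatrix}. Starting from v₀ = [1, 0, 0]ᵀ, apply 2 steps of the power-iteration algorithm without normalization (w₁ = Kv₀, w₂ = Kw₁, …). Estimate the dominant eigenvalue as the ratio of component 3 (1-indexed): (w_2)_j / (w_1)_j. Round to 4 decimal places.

λ ≈ 5.0000

w1 = Kv₀ = (-1, 0, 2)
w2 = Kw1 = (7, 2, 10)
Ratio at component: 10 / 2 = 5.0000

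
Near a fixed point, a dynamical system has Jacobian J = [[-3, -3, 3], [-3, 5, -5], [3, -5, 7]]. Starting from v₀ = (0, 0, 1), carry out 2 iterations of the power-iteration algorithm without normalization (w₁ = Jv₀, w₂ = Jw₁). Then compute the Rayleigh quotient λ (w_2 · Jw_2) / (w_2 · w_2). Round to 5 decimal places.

w1 = Jv₀ = (3, -5, 7)
w2 = Jw1 = (27, -69, 83)
Jw2 = (375, -841, 1007)
w2·Jw2 = 27·375 + (-69)·(-841) + 83·1007 = 151735; w2·w2 = 27·27 + (-69)·(-69) + 83·83 = 12379
λ ≈ 151735/12379 = 12.25745

12.25745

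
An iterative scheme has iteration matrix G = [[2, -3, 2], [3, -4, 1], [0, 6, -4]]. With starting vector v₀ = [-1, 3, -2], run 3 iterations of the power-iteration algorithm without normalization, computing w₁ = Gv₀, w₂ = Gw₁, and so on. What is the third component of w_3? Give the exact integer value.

1118

w1 = Gv₀ = (2·(-1) + (-3)·3 + 2·(-2); 3·(-1) + (-4)·3 + 1·(-2); 0·(-1) + 6·3 + (-4)·(-2)) = (-15, -17, 26)
w2 = Gw1 = (2·(-15) + (-3)·(-17) + 2·26; 3·(-15) + (-4)·(-17) + 1·26; 0·(-15) + 6·(-17) + (-4)·26) = (73, 49, -206)
w3 = Gw2 = (-413, -183, 1118)
The requested component of w3 is 1118.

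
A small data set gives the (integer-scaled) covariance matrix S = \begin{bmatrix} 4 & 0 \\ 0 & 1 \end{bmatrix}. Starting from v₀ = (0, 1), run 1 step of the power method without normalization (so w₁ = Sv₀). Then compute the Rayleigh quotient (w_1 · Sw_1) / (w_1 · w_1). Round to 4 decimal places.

w1 = Sv₀ = (0, 1)
Sw1 = (0, 1)
w1·Sw1 = 0·0 + 1·1 = 1; w1·w1 = 0·0 + 1·1 = 1
λ ≈ 1/1 = 1.0000

1.0000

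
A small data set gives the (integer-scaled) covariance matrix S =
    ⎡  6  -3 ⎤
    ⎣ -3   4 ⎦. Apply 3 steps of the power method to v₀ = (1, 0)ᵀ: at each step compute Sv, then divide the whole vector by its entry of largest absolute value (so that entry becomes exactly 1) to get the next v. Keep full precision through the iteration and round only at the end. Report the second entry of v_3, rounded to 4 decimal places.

Sv0 = (6.00000, -3.00000); divide by 6.00000 → v1 = (1.00000, -0.50000)
Sv1 = (7.50000, -5.00000); divide by 7.50000 → v2 = (1.00000, -0.66667)
Sv2 = (8.00000, -5.66667); divide by 8.00000 → v3 = (1.00000, -0.70833)
Requested entry of v3: -255/360 = -0.7083

-0.7083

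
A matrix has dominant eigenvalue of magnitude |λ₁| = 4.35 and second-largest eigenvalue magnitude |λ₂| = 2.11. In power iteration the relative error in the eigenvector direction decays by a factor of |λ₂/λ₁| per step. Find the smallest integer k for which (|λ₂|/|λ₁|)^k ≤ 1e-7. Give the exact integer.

23

|λ₂/λ₁| = 2.11/4.35 = 0.48506
Need k ≥ ln(1e-7) / ln(0.48506) = -16.1181 / -0.7235 ≈ 22.278
Smallest integer k satisfying the bound: 23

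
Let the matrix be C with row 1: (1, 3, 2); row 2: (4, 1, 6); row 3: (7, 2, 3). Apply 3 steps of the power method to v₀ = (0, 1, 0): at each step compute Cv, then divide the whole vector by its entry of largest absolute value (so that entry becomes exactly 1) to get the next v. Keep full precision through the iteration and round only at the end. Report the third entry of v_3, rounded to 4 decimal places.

Cv0 = (3.00000, 1.00000, 2.00000); divide by 3.00000 → v1 = (1.00000, 0.33333, 0.66667)
Cv1 = (3.33333, 8.33333, 9.66667); divide by 9.66667 → v2 = (0.34483, 0.86207, 1.00000)
Cv2 = (4.93103, 8.24138, 7.13793); divide by 8.24138 → v3 = (0.59833, 1.00000, 0.86611)
Requested entry of v3: 207/239 = 0.8661

0.8661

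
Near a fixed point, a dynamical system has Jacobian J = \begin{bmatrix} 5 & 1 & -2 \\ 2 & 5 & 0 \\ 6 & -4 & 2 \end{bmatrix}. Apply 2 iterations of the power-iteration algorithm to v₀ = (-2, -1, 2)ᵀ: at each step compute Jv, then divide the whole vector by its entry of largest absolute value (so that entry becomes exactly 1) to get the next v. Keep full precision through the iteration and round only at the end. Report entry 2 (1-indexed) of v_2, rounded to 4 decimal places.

Jv0 = (-15.00000, -9.00000, -4.00000); divide by -15.00000 → v1 = (1.00000, 0.60000, 0.26667)
Jv1 = (5.06667, 5.00000, 4.13333); divide by 5.06667 → v2 = (1.00000, 0.98684, 0.81579)
Requested entry of v2: -75/-76 = 0.9868

0.9868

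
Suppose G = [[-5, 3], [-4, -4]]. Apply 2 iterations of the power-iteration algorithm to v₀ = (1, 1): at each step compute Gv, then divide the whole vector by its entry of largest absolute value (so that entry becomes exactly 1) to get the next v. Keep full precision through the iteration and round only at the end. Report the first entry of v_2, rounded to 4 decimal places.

-0.3500

Gv0 = (-2.00000, -8.00000); divide by -8.00000 → v1 = (0.25000, 1.00000)
Gv1 = (1.75000, -5.00000); divide by -5.00000 → v2 = (-0.35000, 1.00000)
Requested entry of v2: -14/40 = -0.3500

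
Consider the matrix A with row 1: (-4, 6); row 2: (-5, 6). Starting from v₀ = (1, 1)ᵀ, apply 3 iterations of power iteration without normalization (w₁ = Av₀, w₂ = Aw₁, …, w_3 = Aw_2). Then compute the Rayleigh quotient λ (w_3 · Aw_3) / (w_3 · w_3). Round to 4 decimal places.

w1 = Av₀ = ((-4)·1 + 6·1; (-5)·1 + 6·1) = (2, 1)
w2 = Aw1 = ((-4)·2 + 6·1; (-5)·2 + 6·1) = (-2, -4)
w3 = Aw2 = (-16, -14)
Aw3 = (-20, -4)
w3·Aw3 = (-16)·(-20) + (-14)·(-4) = 376; w3·w3 = (-16)·(-16) + (-14)·(-14) = 452
λ ≈ 376/452 = 0.8319

λ ≈ 0.8319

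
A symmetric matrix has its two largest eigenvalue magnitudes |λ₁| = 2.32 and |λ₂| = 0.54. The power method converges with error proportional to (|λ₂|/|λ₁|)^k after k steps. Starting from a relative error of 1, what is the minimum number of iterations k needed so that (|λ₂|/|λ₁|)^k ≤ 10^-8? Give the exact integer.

13

|λ₂/λ₁| = 0.54/2.32 = 0.23276
Need k ≥ ln(10^-8) / ln(0.23276) = -18.4207 / -1.4578 ≈ 12.636
Smallest integer k satisfying the bound: 13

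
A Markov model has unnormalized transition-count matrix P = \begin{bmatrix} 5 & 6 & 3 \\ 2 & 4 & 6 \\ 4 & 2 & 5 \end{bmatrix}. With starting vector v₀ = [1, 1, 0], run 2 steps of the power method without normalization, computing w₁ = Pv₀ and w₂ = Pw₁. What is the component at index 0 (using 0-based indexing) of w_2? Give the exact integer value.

w1 = Pv₀ = (11, 6, 6)
w2 = Pw1 = (109, 82, 86)
The requested component of w2 is 109.

109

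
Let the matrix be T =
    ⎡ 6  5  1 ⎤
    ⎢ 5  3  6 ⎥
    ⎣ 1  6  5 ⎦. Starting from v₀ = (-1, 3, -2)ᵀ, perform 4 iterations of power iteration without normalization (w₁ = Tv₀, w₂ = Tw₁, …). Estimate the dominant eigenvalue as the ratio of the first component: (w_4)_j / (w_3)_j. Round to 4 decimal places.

9.6326

w1 = Tv₀ = (6·(-1) + 5·3 + 1·(-2); 5·(-1) + 3·3 + 6·(-2); 1·(-1) + 6·3 + 5·(-2)) = (7, -8, 7)
w2 = Tw1 = (6·7 + 5·(-8) + 1·7; 5·7 + 3·(-8) + 6·7; 1·7 + 6·(-8) + 5·7) = (9, 53, -6)
w3 = Tw2 = (313, 168, 297)
w4 = Tw3 = (3015, 3851, 2806)
Ratio at component: 3015 / 313 = 9.6326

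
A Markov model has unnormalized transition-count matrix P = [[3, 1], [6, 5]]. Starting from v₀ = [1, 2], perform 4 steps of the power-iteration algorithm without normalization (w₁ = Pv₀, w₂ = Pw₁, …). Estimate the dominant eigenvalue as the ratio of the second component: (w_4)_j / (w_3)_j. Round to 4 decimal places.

6.6549

w1 = Pv₀ = (5, 16)
w2 = Pw1 = (31, 110)
w3 = Pw2 = (203, 736)
w4 = Pw3 = (1345, 4898)
Ratio at component: 4898 / 736 = 6.6549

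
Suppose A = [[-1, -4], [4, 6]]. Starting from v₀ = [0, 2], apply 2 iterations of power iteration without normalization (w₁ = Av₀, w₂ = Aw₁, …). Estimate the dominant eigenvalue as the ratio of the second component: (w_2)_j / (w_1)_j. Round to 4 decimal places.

w1 = Av₀ = ((-1)·0 + (-4)·2; 4·0 + 6·2) = (-8, 12)
w2 = Aw1 = ((-1)·(-8) + (-4)·12; 4·(-8) + 6·12) = (-40, 40)
Ratio at component: 40 / 12 = 3.3333

3.3333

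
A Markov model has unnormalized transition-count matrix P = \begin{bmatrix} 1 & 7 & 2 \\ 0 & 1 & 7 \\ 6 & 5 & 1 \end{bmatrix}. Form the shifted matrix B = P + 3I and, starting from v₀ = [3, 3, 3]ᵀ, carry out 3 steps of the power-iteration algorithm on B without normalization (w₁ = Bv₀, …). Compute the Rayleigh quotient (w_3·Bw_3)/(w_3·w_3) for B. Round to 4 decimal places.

B = P + 3I has rows (4, 7, 2); (0, 4, 7); (6, 5, 4)
w1 = Bv₀ = (4·3 + 7·3 + 2·3; 0·3 + 4·3 + 7·3; 6·3 + 5·3 + 4·3) = (39, 33, 45)
w2 = Bw1 = (4·39 + 7·33 + 2·45; 0·39 + 4·33 + 7·45; 6·39 + 5·33 + 4·45) = (477, 447, 579)
w3 = Bw2 = (6195, 5841, 7413)
Bw3 = (80493, 75255, 96027)
w3·Bw3 = 1650066741; w3·w3 = 127447875; μ ≈ 1650066741/127447875 = 12.9470

μ ≈ 12.9470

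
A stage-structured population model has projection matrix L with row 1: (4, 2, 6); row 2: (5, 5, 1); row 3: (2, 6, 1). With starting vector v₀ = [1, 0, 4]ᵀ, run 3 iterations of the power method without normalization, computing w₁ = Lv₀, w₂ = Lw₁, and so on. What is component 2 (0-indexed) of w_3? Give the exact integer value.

w1 = Lv₀ = (4·1 + 2·0 + 6·4; 5·1 + 5·0 + 1·4; 2·1 + 6·0 + 1·4) = (28, 9, 6)
w2 = Lw1 = (4·28 + 2·9 + 6·6; 5·28 + 5·9 + 1·6; 2·28 + 6·9 + 1·6) = (166, 191, 116)
w3 = Lw2 = (1742, 1901, 1594)
The requested component of w3 is 1594.

1594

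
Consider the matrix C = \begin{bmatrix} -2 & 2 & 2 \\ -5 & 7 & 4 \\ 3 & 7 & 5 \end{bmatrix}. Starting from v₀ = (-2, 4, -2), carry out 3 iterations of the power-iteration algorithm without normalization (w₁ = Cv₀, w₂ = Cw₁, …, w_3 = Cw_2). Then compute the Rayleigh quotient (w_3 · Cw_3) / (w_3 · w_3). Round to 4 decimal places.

10.8224

w1 = Cv₀ = ((-2)·(-2) + 2·4 + 2·(-2); (-5)·(-2) + 7·4 + 4·(-2); 3·(-2) + 7·4 + 5·(-2)) = (8, 30, 12)
w2 = Cw1 = ((-2)·8 + 2·30 + 2·12; (-5)·8 + 7·30 + 4·12; 3·8 + 7·30 + 5·12) = (68, 218, 294)
w3 = Cw2 = (888, 2362, 3200)
Cw3 = (9348, 24894, 35198)
w3·Cw3 = 888·9348 + 2362·24894 + 3200·35198 = 179734252; w3·w3 = 888·888 + 2362·2362 + 3200·3200 = 16607588
λ ≈ 179734252/16607588 = 10.8224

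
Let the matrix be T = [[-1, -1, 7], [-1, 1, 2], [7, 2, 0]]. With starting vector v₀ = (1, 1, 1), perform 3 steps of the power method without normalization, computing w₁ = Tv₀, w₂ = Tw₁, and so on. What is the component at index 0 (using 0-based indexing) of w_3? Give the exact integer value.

w1 = Tv₀ = ((-1)·1 + (-1)·1 + 7·1; (-1)·1 + 1·1 + 2·1; 7·1 + 2·1 + 0·1) = (5, 2, 9)
w2 = Tw1 = ((-1)·5 + (-1)·2 + 7·9; (-1)·5 + 1·2 + 2·9; 7·5 + 2·2 + 0·9) = (56, 15, 39)
w3 = Tw2 = (202, 37, 422)
The requested component of w3 is 202.

202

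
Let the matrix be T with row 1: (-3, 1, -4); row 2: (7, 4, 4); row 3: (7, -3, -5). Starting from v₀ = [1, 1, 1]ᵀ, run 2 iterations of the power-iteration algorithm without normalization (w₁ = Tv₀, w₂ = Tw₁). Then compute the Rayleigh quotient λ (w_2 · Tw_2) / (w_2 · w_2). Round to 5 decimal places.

w1 = Tv₀ = (-6, 15, -1)
w2 = Tw1 = (37, 14, -82)
Tw2 = (231, -13, 627)
w2·Tw2 = 37·231 + 14·(-13) + (-82)·627 = -43049; w2·w2 = 37·37 + 14·14 + (-82)·(-82) = 8289
λ ≈ -43049/8289 = -5.19351

λ ≈ -5.19351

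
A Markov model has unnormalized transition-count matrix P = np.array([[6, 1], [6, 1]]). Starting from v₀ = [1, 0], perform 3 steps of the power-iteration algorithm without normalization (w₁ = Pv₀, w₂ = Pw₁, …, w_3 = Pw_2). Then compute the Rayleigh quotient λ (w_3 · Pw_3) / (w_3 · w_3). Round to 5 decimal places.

λ ≈ 7.00000

w1 = Pv₀ = (6·1 + 1·0; 6·1 + 1·0) = (6, 6)
w2 = Pw1 = (6·6 + 1·6; 6·6 + 1·6) = (42, 42)
w3 = Pw2 = (294, 294)
Pw3 = (2058, 2058)
w3·Pw3 = 294·2058 + 294·2058 = 1210104; w3·w3 = 294·294 + 294·294 = 172872
λ ≈ 1210104/172872 = 7.00000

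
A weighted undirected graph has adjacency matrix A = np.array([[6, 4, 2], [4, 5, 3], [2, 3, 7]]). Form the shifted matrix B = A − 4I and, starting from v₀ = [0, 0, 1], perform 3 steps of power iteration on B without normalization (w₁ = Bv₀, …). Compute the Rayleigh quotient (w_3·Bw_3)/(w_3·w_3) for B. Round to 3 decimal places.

μ ≈ 7.998

B = A − 4I has rows (2, 4, 2); (4, 1, 3); (2, 3, 3)
w1 = Bv₀ = (2, 3, 3)
w2 = Bw1 = (22, 20, 22)
w3 = Bw2 = (168, 174, 170)
Bw3 = (1372, 1356, 1368)
w3·Bw3 = 699000; w3·w3 = 87400; μ ≈ 699000/87400 = 7.998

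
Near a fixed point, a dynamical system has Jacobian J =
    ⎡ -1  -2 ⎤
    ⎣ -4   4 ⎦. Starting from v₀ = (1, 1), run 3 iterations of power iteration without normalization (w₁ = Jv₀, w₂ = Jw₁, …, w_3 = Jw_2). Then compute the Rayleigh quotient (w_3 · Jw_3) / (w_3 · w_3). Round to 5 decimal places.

5.08000

w1 = Jv₀ = ((-1)·1 + (-2)·1; (-4)·1 + 4·1) = (-3, 0)
w2 = Jw1 = ((-1)·(-3) + (-2)·0; (-4)·(-3) + 4·0) = (3, 12)
w3 = Jw2 = (-27, 36)
Jw3 = (-45, 252)
w3·Jw3 = (-27)·(-45) + 36·252 = 10287; w3·w3 = (-27)·(-27) + 36·36 = 2025
λ ≈ 10287/2025 = 5.08000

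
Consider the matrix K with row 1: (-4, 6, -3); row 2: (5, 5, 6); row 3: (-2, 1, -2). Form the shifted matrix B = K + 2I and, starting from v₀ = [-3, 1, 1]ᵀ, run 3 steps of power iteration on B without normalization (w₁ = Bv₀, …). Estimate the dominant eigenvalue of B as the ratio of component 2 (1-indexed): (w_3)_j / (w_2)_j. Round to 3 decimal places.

1.863

B = K + 2I has rows (-2, 6, -3); (5, 7, 6); (-2, 1, 0)
w1 = Bv₀ = ((-2)·(-3) + 6·1 + (-3)·1; 5·(-3) + 7·1 + 6·1; (-2)·(-3) + 1·1 + 0·1) = (9, -2, 7)
w2 = Bw1 = ((-2)·9 + 6·(-2) + (-3)·7; 5·9 + 7·(-2) + 6·7; (-2)·9 + 1·(-2) + 0·7) = (-51, 73, -20)
w3 = Bw2 = (600, 136, 175)
Ratio: 136/73 = 1.863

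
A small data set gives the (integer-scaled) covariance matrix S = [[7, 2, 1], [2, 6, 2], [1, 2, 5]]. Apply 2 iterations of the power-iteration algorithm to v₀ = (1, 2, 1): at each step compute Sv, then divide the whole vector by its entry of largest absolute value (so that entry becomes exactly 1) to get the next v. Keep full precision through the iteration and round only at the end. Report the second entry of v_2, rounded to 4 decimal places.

1.0000

Sv0 = (12.00000, 16.00000, 10.00000); divide by 16.00000 → v1 = (0.75000, 1.00000, 0.62500)
Sv1 = (7.87500, 8.75000, 5.87500); divide by 8.75000 → v2 = (0.90000, 1.00000, 0.67143)
Requested entry of v2: 140/140 = 1.0000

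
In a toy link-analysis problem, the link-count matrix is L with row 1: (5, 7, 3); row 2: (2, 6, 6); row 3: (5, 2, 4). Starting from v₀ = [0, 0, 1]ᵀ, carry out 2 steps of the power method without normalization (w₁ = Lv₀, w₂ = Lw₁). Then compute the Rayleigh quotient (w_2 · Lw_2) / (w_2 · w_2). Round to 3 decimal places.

w1 = Lv₀ = (5·0 + 7·0 + 3·1; 2·0 + 6·0 + 6·1; 5·0 + 2·0 + 4·1) = (3, 6, 4)
w2 = Lw1 = (5·3 + 7·6 + 3·4; 2·3 + 6·6 + 6·4; 5·3 + 2·6 + 4·4) = (69, 66, 43)
Lw2 = (936, 792, 649)
w2·Lw2 = 69·936 + 66·792 + 43·649 = 144763; w2·w2 = 69·69 + 66·66 + 43·43 = 10966
λ ≈ 144763/10966 = 13.201

13.201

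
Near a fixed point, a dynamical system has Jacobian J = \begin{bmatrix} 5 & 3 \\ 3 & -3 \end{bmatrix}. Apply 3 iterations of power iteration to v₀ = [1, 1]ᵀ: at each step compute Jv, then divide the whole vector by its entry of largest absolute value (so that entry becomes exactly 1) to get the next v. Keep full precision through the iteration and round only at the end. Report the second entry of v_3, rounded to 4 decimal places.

Jv0 = (8.00000, 0.00000); divide by 8.00000 → v1 = (1.00000, 0.00000)
Jv1 = (5.00000, 3.00000); divide by 5.00000 → v2 = (1.00000, 0.60000)
Jv2 = (6.80000, 1.20000); divide by 6.80000 → v3 = (1.00000, 0.17647)
Requested entry of v3: 48/272 = 0.1765

0.1765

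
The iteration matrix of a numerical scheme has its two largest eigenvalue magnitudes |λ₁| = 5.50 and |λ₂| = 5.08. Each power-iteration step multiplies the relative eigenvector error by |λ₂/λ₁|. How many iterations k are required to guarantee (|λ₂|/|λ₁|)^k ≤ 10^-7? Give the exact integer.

|λ₂/λ₁| = 5.08/5.50 = 0.92364
Need k ≥ ln(10^-7) / ln(0.92364) = -16.1181 / -0.0794 ≈ 202.905
Smallest integer k satisfying the bound: 203

203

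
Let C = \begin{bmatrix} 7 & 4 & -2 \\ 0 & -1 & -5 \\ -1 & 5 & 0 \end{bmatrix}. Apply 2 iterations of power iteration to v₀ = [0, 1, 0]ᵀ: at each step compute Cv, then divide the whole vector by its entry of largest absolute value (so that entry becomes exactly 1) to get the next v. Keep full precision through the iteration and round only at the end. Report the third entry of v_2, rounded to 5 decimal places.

Cv0 = (4.000000, -1.000000, 5.000000); divide by 5.000000 → v1 = (0.800000, -0.200000, 1.000000)
Cv1 = (2.800000, -4.800000, -1.800000); divide by -4.800000 → v2 = (-0.583333, 1.000000, 0.375000)
Requested entry of v2: -9/-24 = 0.37500

0.37500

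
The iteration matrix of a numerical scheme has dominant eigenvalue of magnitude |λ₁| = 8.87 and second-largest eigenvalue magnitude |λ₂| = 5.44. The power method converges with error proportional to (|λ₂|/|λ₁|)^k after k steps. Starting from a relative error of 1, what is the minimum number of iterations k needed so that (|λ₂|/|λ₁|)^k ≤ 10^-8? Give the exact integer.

38

|λ₂/λ₁| = 5.44/8.87 = 0.61330
Need k ≥ ln(10^-8) / ln(0.61330) = -18.4207 / -0.4889 ≈ 37.678
Smallest integer k satisfying the bound: 38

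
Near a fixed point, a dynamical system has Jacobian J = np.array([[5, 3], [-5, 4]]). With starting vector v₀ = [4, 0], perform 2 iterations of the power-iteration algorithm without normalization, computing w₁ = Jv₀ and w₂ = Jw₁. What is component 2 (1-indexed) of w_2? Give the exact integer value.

w1 = Jv₀ = (5·4 + 3·0; (-5)·4 + 4·0) = (20, -20)
w2 = Jw1 = (5·20 + 3·(-20); (-5)·20 + 4·(-20)) = (40, -180)
The requested component of w2 is -180.

-180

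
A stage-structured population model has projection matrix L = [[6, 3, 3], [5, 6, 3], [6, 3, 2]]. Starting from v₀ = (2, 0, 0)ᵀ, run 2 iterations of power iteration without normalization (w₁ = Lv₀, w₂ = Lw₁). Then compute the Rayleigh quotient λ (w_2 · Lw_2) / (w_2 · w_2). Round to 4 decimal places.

12.4660

w1 = Lv₀ = (6·2 + 3·0 + 3·0; 5·2 + 6·0 + 3·0; 6·2 + 3·0 + 2·0) = (12, 10, 12)
w2 = Lw1 = (6·12 + 3·10 + 3·12; 5·12 + 6·10 + 3·12; 6·12 + 3·10 + 2·12) = (138, 156, 126)
Lw2 = (1674, 2004, 1548)
w2·Lw2 = 138·1674 + 156·2004 + 126·1548 = 738684; w2·w2 = 138·138 + 156·156 + 126·126 = 59256
λ ≈ 738684/59256 = 12.4660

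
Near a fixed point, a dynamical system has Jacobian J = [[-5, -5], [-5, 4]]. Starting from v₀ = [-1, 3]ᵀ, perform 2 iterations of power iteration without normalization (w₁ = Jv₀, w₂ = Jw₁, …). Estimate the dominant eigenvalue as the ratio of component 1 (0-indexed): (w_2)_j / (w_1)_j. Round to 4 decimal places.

6.9412

w1 = Jv₀ = ((-5)·(-1) + (-5)·3; (-5)·(-1) + 4·3) = (-10, 17)
w2 = Jw1 = ((-5)·(-10) + (-5)·17; (-5)·(-10) + 4·17) = (-35, 118)
Ratio at component: 118 / 17 = 6.9412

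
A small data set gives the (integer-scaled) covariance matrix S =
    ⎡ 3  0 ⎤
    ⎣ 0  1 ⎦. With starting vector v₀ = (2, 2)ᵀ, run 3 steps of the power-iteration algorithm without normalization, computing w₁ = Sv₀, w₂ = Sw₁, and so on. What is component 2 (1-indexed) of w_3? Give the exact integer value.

2

w1 = Sv₀ = (3·2 + 0·2; 0·2 + 1·2) = (6, 2)
w2 = Sw1 = (3·6 + 0·2; 0·6 + 1·2) = (18, 2)
w3 = Sw2 = (54, 2)
The requested component of w3 is 2.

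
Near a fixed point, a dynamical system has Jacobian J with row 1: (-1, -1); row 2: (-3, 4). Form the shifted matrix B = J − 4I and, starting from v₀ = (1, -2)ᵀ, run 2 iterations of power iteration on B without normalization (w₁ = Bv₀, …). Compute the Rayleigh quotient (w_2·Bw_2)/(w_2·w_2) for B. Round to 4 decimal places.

-5.6000

B = J − 4I has rows (-5, -1); (-3, 0)
w1 = Bv₀ = ((-5)·1 + (-1)·(-2); (-3)·1 + 0·(-2)) = (-3, -3)
w2 = Bw1 = ((-5)·(-3) + (-1)·(-3); (-3)·(-3) + 0·(-3)) = (18, 9)
Bw2 = (-99, -54)
w2·Bw2 = -2268; w2·w2 = 405; μ ≈ -2268/405 = -5.6000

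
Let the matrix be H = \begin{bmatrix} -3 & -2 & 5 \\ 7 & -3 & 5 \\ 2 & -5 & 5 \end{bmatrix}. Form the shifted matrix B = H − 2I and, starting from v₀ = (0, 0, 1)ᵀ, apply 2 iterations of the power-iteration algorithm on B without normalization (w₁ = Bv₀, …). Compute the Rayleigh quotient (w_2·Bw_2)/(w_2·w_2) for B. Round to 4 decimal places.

B = H − 2I has rows (-5, -2, 5); (7, -5, 5); (2, -5, 3)
w1 = Bv₀ = ((-5)·0 + (-2)·0 + 5·1; 7·0 + (-5)·0 + 5·1; 2·0 + (-5)·0 + 3·1) = (5, 5, 3)
w2 = Bw1 = ((-5)·5 + (-2)·5 + 5·3; 7·5 + (-5)·5 + 5·3; 2·5 + (-5)·5 + 3·3) = (-20, 25, -6)
Bw2 = (20, -295, -183)
w2·Bw2 = -6677; w2·w2 = 1061; μ ≈ -6677/1061 = -6.2931

μ ≈ -6.2931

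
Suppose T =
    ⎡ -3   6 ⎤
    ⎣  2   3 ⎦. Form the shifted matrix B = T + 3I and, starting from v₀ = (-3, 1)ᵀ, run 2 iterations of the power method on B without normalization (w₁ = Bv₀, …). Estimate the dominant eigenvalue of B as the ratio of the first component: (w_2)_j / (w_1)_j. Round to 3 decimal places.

0.000

B = T + 3I has rows (0, 6); (2, 6)
w1 = Bv₀ = (0·(-3) + 6·1; 2·(-3) + 6·1) = (6, 0)
w2 = Bw1 = (0·6 + 6·0; 2·6 + 6·0) = (0, 12)
Ratio: 0/6 = 0.000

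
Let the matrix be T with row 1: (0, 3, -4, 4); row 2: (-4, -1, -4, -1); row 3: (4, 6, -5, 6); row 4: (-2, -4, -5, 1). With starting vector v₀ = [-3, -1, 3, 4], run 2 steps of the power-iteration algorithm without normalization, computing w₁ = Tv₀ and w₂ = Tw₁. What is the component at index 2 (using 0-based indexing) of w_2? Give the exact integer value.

w1 = Tv₀ = (0·(-3) + 3·(-1) + (-4)·3 + 4·4; (-4)·(-3) + (-1)·(-1) + (-4)·3 + (-1)·4; 4·(-3) + 6·(-1) + (-5)·3 + 6·4; (-2)·(-3) + (-4)·(-1) + (-5)·3 + 1·4) = (1, -3, -9, -1)
w2 = Tw1 = (0·1 + 3·(-3) + (-4)·(-9) + 4·(-1); (-4)·1 + (-1)·(-3) + (-4)·(-9) + (-1)·(-1); 4·1 + 6·(-3) + (-5)·(-9) + 6·(-1); (-2)·1 + (-4)·(-3) + (-5)·(-9) + 1·(-1)) = (23, 36, 25, 54)
The requested component of w2 is 25.

25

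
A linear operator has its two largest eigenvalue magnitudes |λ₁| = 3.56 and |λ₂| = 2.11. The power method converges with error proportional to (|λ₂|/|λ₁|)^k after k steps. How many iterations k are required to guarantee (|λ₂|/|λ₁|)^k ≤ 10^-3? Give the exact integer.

14

|λ₂/λ₁| = 2.11/3.56 = 0.59270
Need k ≥ ln(10^-3) / ln(0.59270) = -6.9078 / -0.5231 ≈ 13.206
Smallest integer k satisfying the bound: 14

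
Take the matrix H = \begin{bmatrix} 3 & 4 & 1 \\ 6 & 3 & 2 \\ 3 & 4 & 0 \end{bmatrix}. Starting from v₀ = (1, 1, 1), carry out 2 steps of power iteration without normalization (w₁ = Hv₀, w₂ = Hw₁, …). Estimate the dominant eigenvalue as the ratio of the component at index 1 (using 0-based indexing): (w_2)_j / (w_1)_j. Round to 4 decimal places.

w1 = Hv₀ = (8, 11, 7)
w2 = Hw1 = (75, 95, 68)
Ratio at component: 95 / 11 = 8.6364

8.6364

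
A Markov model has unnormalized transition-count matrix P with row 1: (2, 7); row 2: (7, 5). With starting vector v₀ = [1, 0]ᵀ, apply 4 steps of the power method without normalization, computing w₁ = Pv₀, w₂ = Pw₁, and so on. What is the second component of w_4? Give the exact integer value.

6223

w1 = Pv₀ = (2·1 + 7·0; 7·1 + 5·0) = (2, 7)
w2 = Pw1 = (2·2 + 7·7; 7·2 + 5·7) = (53, 49)
w3 = Pw2 = (449, 616)
w4 = Pw3 = (5210, 6223)
The requested component of w4 is 6223.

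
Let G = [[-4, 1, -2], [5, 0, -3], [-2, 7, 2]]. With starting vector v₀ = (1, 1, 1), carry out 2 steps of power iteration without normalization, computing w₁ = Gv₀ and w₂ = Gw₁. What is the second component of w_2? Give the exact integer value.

-46

w1 = Gv₀ = ((-4)·1 + 1·1 + (-2)·1; 5·1 + 0·1 + (-3)·1; (-2)·1 + 7·1 + 2·1) = (-5, 2, 7)
w2 = Gw1 = ((-4)·(-5) + 1·2 + (-2)·7; 5·(-5) + 0·2 + (-3)·7; (-2)·(-5) + 7·2 + 2·7) = (8, -46, 38)
The requested component of w2 is -46.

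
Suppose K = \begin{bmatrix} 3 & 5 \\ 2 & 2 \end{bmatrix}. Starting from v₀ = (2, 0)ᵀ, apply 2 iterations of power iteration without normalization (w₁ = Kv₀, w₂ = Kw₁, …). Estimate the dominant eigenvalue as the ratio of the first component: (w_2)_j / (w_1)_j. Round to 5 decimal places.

λ ≈ 6.33333

w1 = Kv₀ = (6, 4)
w2 = Kw1 = (38, 20)
Ratio at component: 38 / 6 = 6.33333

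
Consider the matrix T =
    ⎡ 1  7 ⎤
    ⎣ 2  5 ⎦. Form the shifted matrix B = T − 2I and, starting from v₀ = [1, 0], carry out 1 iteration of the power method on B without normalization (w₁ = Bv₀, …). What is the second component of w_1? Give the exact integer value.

B = T − 2I has rows (-1, 7); (2, 3)
w1 = Bv₀ = ((-1)·1 + 7·0; 2·1 + 3·0) = (-1, 2)
Requested component of w1: 2

2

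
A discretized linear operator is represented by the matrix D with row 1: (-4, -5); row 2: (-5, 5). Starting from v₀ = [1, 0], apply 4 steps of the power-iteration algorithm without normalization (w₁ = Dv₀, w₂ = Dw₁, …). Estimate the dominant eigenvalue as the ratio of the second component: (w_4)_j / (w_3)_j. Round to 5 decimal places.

1.97826

w1 = Dv₀ = ((-4)·1 + (-5)·0; (-5)·1 + 5·0) = (-4, -5)
w2 = Dw1 = ((-4)·(-4) + (-5)·(-5); (-5)·(-4) + 5·(-5)) = (41, -5)
w3 = Dw2 = (-139, -230)
w4 = Dw3 = (1706, -455)
Ratio at component: -455 / -230 = 1.97826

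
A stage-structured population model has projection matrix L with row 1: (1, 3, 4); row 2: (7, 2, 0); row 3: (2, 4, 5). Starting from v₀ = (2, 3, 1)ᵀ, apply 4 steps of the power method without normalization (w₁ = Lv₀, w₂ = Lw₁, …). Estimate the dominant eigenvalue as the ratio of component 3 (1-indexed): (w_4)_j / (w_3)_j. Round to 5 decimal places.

9.31830

w1 = Lv₀ = (1·2 + 3·3 + 4·1; 7·2 + 2·3 + 0·1; 2·2 + 4·3 + 5·1) = (15, 20, 21)
w2 = Lw1 = (1·15 + 3·20 + 4·21; 7·15 + 2·20 + 0·21; 2·15 + 4·20 + 5·21) = (159, 145, 215)
w3 = Lw2 = (1454, 1403, 1973)
w4 = Lw3 = (13555, 12984, 18385)
Ratio at component: 18385 / 1973 = 9.31830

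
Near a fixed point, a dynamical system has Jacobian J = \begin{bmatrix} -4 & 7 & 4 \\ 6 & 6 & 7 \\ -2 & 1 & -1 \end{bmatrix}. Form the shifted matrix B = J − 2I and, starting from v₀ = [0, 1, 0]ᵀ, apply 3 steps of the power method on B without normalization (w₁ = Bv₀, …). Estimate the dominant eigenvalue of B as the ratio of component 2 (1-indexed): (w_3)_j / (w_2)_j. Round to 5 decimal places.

B = J − 2I has rows (-6, 7, 4); (6, 4, 7); (-2, 1, -3)
w1 = Bv₀ = (7, 4, 1)
w2 = Bw1 = (-10, 65, -13)
w3 = Bw2 = (463, 109, 124)
Ratio: 109/65 = 1.67692

μ ≈ 1.67692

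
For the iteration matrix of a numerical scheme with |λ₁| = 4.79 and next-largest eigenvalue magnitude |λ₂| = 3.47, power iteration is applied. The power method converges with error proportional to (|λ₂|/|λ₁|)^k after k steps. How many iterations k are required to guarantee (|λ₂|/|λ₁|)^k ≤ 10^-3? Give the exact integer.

22

|λ₂/λ₁| = 3.47/4.79 = 0.72443
Need k ≥ ln(10^-3) / ln(0.72443) = -6.9078 / -0.3224 ≈ 21.428
Smallest integer k satisfying the bound: 22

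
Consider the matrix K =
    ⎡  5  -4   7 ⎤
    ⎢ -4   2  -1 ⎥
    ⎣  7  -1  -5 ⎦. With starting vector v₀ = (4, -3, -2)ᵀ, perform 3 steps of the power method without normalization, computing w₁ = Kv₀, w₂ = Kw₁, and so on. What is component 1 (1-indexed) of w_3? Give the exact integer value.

w1 = Kv₀ = (18, -20, 41)
w2 = Kw1 = (457, -153, -59)
w3 = Kw2 = (2484, -2075, 3647)
The requested component of w3 is 2484.

2484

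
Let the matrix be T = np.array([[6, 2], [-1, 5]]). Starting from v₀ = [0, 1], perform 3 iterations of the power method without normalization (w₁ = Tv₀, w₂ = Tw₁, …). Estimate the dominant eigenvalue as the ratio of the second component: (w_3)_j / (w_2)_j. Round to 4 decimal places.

λ ≈ 4.0435

w1 = Tv₀ = (2, 5)
w2 = Tw1 = (22, 23)
w3 = Tw2 = (178, 93)
Ratio at component: 93 / 23 = 4.0435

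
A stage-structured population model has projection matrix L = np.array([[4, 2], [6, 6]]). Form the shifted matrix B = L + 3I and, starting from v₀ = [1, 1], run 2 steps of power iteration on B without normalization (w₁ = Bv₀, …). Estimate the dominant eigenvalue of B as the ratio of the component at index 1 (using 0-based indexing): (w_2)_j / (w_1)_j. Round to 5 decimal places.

B = L + 3I has rows (7, 2); (6, 9)
w1 = Bv₀ = (7·1 + 2·1; 6·1 + 9·1) = (9, 15)
w2 = Bw1 = (7·9 + 2·15; 6·9 + 9·15) = (93, 189)
Ratio: 189/15 = 12.60000

μ ≈ 12.60000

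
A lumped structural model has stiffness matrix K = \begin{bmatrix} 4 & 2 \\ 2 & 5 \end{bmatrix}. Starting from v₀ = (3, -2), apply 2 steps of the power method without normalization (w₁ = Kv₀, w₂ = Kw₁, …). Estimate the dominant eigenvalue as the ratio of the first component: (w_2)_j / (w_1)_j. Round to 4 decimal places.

w1 = Kv₀ = (4·3 + 2·(-2); 2·3 + 5·(-2)) = (8, -4)
w2 = Kw1 = (4·8 + 2·(-4); 2·8 + 5·(-4)) = (24, -4)
Ratio at component: 24 / 8 = 3.0000

λ ≈ 3.0000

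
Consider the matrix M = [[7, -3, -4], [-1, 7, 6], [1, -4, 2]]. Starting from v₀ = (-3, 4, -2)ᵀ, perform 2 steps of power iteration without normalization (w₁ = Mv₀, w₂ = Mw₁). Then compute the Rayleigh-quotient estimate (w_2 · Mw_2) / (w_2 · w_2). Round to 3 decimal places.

λ ≈ 3.047

w1 = Mv₀ = (7·(-3) + (-3)·4 + (-4)·(-2); (-1)·(-3) + 7·4 + 6·(-2); 1·(-3) + (-4)·4 + 2·(-2)) = (-25, 19, -23)
w2 = Mw1 = (7·(-25) + (-3)·19 + (-4)·(-23); (-1)·(-25) + 7·19 + 6·(-23); 1·(-25) + (-4)·19 + 2·(-23)) = (-140, 20, -147)
Mw2 = (-452, -602, -514)
w2·Mw2 = (-140)·(-452) + 20·(-602) + (-147)·(-514) = 126798; w2·w2 = (-140)·(-140) + 20·20 + (-147)·(-147) = 41609
λ ≈ 126798/41609 = 3.047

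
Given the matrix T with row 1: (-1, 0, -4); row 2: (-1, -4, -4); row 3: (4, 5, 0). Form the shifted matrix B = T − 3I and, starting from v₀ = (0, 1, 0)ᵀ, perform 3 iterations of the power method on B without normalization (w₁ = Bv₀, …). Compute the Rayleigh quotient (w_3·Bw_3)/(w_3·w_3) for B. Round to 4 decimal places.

B = T − 3I has rows (-4, 0, -4); (-1, -7, -4); (4, 5, -3)
w1 = Bv₀ = ((-4)·0 + 0·1 + (-4)·0; (-1)·0 + (-7)·1 + (-4)·0; 4·0 + 5·1 + (-3)·0) = (0, -7, 5)
w2 = Bw1 = ((-4)·0 + 0·(-7) + (-4)·5; (-1)·0 + (-7)·(-7) + (-4)·5; 4·0 + 5·(-7) + (-3)·5) = (-20, 29, -50)
w3 = Bw2 = (280, 17, 215)
Bw3 = (-1980, -1259, 560)
w3·Bw3 = -455403; w3·w3 = 124914; μ ≈ -455403/124914 = -3.6457

-3.6457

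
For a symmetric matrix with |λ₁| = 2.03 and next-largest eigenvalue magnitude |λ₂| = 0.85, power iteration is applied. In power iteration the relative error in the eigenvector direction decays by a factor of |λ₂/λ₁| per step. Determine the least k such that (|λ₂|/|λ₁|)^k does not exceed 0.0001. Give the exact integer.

11

|λ₂/λ₁| = 0.85/2.03 = 0.41872
Need k ≥ ln(0.0001) / ln(0.41872) = -9.2103 / -0.8706 ≈ 10.580
Smallest integer k satisfying the bound: 11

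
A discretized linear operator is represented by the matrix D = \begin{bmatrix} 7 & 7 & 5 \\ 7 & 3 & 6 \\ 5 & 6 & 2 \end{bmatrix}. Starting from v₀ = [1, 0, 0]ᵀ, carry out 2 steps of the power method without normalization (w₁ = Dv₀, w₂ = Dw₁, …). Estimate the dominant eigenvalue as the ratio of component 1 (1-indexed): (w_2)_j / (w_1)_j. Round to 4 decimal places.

w1 = Dv₀ = (7·1 + 7·0 + 5·0; 7·1 + 3·0 + 6·0; 5·1 + 6·0 + 2·0) = (7, 7, 5)
w2 = Dw1 = (7·7 + 7·7 + 5·5; 7·7 + 3·7 + 6·5; 5·7 + 6·7 + 2·5) = (123, 100, 87)
Ratio at component: 123 / 7 = 17.5714

λ ≈ 17.5714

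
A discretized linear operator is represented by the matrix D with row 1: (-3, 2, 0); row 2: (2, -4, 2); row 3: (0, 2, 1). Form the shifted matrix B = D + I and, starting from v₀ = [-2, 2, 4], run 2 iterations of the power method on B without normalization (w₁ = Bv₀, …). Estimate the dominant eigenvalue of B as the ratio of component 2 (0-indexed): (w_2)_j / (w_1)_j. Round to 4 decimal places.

B = D + I has rows (-2, 2, 0); (2, -3, 2); (0, 2, 2)
w1 = Bv₀ = ((-2)·(-2) + 2·2 + 0·4; 2·(-2) + (-3)·2 + 2·4; 0·(-2) + 2·2 + 2·4) = (8, -2, 12)
w2 = Bw1 = ((-2)·8 + 2·(-2) + 0·12; 2·8 + (-3)·(-2) + 2·12; 0·8 + 2·(-2) + 2·12) = (-20, 46, 20)
Ratio: 20/12 = 1.6667

μ ≈ 1.6667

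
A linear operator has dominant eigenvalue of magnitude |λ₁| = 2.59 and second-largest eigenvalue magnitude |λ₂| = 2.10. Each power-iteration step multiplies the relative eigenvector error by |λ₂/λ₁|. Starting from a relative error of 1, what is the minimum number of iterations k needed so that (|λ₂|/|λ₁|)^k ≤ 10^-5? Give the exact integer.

|λ₂/λ₁| = 2.10/2.59 = 0.81081
Need k ≥ ln(10^-5) / ln(0.81081) = -11.5129 / -0.2097 ≈ 54.897
Smallest integer k satisfying the bound: 55

55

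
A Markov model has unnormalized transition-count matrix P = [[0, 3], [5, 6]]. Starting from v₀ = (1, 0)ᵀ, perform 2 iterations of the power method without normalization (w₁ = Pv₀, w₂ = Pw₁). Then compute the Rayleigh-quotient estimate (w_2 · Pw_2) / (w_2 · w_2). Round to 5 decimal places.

w1 = Pv₀ = (0, 5)
w2 = Pw1 = (15, 30)
Pw2 = (90, 255)
w2·Pw2 = 15·90 + 30·255 = 9000; w2·w2 = 15·15 + 30·30 = 1125
λ ≈ 9000/1125 = 8.00000

8.00000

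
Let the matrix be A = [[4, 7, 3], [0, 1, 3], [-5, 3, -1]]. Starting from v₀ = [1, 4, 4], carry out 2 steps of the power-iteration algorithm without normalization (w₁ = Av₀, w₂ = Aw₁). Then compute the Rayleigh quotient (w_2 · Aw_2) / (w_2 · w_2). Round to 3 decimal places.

λ ≈ 3.788

w1 = Av₀ = (44, 16, 3)
w2 = Aw1 = (297, 25, -175)
Aw2 = (838, -500, -1235)
w2·Aw2 = 297·838 + 25·(-500) + (-175)·(-1235) = 452511; w2·w2 = 297·297 + 25·25 + (-175)·(-175) = 119459
λ ≈ 452511/119459 = 3.788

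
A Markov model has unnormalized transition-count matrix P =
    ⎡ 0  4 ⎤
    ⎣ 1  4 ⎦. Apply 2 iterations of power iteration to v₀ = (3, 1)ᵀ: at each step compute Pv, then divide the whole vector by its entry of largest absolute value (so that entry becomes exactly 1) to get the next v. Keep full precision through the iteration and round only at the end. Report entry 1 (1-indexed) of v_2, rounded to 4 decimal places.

0.8750

Pv0 = (4.00000, 7.00000); divide by 7.00000 → v1 = (0.57143, 1.00000)
Pv1 = (4.00000, 4.57143); divide by 4.57143 → v2 = (0.87500, 1.00000)
Requested entry of v2: 28/32 = 0.8750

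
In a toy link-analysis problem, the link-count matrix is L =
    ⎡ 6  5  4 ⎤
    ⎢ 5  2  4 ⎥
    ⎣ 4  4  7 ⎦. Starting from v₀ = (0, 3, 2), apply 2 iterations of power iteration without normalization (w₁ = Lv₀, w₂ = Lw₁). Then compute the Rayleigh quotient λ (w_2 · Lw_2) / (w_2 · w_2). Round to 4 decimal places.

λ ≈ 13.8999

w1 = Lv₀ = (6·0 + 5·3 + 4·2; 5·0 + 2·3 + 4·2; 4·0 + 4·3 + 7·2) = (23, 14, 26)
w2 = Lw1 = (6·23 + 5·14 + 4·26; 5·23 + 2·14 + 4·26; 4·23 + 4·14 + 7·26) = (312, 247, 330)
Lw2 = (4427, 3374, 4546)
w2·Lw2 = 312·4427 + 247·3374 + 330·4546 = 3714782; w2·w2 = 312·312 + 247·247 + 330·330 = 267253
λ ≈ 3714782/267253 = 13.8999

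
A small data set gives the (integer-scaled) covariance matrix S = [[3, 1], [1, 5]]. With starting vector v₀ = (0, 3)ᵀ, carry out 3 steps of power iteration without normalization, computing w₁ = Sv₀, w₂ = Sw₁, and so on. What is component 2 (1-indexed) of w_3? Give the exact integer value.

414

w1 = Sv₀ = (3·0 + 1·3; 1·0 + 5·3) = (3, 15)
w2 = Sw1 = (3·3 + 1·15; 1·3 + 5·15) = (24, 78)
w3 = Sw2 = (150, 414)
The requested component of w3 is 414.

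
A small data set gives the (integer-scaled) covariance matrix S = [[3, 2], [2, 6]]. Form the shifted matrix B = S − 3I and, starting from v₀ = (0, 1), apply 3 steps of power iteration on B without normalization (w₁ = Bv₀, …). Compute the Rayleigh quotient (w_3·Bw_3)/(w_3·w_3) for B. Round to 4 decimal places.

3.9997

B = S − 3I has rows (0, 2); (2, 3)
w1 = Bv₀ = (0·0 + 2·1; 2·0 + 3·1) = (2, 3)
w2 = Bw1 = (0·2 + 2·3; 2·2 + 3·3) = (6, 13)
w3 = Bw2 = (26, 51)
Bw3 = (102, 205)
w3·Bw3 = 13107; w3·w3 = 3277; μ ≈ 13107/3277 = 3.9997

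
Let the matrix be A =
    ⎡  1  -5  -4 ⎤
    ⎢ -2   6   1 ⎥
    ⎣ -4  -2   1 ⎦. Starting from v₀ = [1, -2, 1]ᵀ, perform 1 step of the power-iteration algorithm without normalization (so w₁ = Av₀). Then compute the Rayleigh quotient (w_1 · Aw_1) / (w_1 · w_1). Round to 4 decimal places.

w1 = Av₀ = (7, -13, 1)
Aw1 = (68, -91, -1)
w1·Aw1 = 7·68 + (-13)·(-91) + 1·(-1) = 1658; w1·w1 = 7·7 + (-13)·(-13) + 1·1 = 219
λ ≈ 1658/219 = 7.5708

7.5708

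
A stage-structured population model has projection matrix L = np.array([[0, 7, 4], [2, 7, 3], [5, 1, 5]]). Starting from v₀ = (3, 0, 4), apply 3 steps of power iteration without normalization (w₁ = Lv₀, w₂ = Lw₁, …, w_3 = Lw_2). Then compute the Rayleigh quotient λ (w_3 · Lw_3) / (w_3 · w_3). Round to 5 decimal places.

w1 = Lv₀ = (16, 18, 35)
w2 = Lw1 = (266, 263, 273)
w3 = Lw2 = (2933, 3192, 2958)
Lw3 = (34176, 37084, 32647)
w3·Lw3 = 2933·34176 + 3192·37084 + 2958·32647 = 315180162; w3·w3 = 2933·2933 + 3192·3192 + 2958·2958 = 27541117
λ ≈ 315180162/27541117 = 11.44399

11.44399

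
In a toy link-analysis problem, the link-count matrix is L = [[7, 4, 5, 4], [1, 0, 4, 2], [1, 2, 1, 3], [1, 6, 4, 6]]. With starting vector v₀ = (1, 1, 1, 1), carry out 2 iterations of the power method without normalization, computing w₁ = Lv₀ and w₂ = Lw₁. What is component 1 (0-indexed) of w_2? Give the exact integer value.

82

w1 = Lv₀ = (20, 7, 7, 17)
w2 = Lw1 = (271, 82, 92, 192)
The requested component of w2 is 82.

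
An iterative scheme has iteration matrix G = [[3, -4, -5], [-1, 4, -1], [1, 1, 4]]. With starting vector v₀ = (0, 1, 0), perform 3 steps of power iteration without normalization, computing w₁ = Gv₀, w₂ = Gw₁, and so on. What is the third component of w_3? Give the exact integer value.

w1 = Gv₀ = (-4, 4, 1)
w2 = Gw1 = (-33, 19, 4)
w3 = Gw2 = (-195, 105, 2)
The requested component of w3 is 2.

2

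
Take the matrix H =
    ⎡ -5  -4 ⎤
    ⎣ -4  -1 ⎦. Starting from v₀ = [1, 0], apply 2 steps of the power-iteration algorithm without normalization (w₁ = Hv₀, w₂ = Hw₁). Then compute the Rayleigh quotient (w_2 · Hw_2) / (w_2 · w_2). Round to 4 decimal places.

w1 = Hv₀ = ((-5)·1 + (-4)·0; (-4)·1 + (-1)·0) = (-5, -4)
w2 = Hw1 = ((-5)·(-5) + (-4)·(-4); (-4)·(-5) + (-1)·(-4)) = (41, 24)
Hw2 = (-301, -188)
w2·Hw2 = 41·(-301) + 24·(-188) = -16853; w2·w2 = 41·41 + 24·24 = 2257
λ ≈ -16853/2257 = -7.4670

-7.4670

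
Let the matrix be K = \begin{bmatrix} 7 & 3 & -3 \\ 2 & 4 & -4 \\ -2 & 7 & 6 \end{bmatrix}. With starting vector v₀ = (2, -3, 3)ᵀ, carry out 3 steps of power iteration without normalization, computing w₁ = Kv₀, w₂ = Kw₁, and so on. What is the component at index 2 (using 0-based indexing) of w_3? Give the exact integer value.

-1330

w1 = Kv₀ = (7·2 + 3·(-3) + (-3)·3; 2·2 + 4·(-3) + (-4)·3; (-2)·2 + 7·(-3) + 6·3) = (-4, -20, -7)
w2 = Kw1 = (7·(-4) + 3·(-20) + (-3)·(-7); 2·(-4) + 4·(-20) + (-4)·(-7); (-2)·(-4) + 7·(-20) + 6·(-7)) = (-67, -60, -174)
w3 = Kw2 = (-127, 322, -1330)
The requested component of w3 is -1330.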